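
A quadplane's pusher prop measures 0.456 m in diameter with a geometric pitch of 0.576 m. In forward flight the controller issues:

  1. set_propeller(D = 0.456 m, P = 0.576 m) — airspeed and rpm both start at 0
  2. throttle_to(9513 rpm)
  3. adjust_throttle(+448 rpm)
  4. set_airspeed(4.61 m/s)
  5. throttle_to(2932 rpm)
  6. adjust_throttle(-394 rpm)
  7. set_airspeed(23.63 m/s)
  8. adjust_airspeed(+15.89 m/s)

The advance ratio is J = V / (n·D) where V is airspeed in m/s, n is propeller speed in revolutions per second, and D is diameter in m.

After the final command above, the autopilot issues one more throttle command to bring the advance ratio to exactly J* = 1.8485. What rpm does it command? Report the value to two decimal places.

set_propeller: D = 0.456 m, P = 0.576 m (p = P/D = 1.263158); state ← (V=0, rpm=0)
throttle_to(9513): rpm ← 9513
adjust_throttle(+448): rpm ← 9513 +448 = 9961
set_airspeed(4.61): V ← 4.61 m/s
throttle_to(2932): rpm ← 2932
adjust_throttle(-394): rpm ← 2932 -394 = 2538
set_airspeed(23.63): V ← 23.63 m/s
adjust_airspeed(+15.89): V ← 23.63 +15.89 = 39.52 m/s
final state: V = 39.52 m/s, rpm = 2538 → n = rpm/60 = 42.300000 rev/s
target J* = 1.8485; solve J* = V/(n·D) for n: n = V/(J*·D) = 39.52/(1.8485 × 0.456) = 46.884862 rev/s
rpm = 60·n = 2813.091696

rpm = 2813.09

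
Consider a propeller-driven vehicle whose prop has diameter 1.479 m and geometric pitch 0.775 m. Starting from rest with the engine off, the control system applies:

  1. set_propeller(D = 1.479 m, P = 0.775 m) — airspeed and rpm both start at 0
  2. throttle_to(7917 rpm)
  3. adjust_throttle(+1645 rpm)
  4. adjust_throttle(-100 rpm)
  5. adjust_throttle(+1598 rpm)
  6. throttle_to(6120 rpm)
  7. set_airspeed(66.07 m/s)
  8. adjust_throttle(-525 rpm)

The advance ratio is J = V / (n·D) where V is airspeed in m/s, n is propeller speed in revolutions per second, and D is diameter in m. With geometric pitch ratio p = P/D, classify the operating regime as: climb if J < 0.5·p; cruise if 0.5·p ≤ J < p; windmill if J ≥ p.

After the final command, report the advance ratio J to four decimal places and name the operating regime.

set_propeller: D = 1.479 m, P = 0.775 m (p = P/D = 0.524003); state ← (V=0, rpm=0)
throttle_to(7917): rpm ← 7917
adjust_throttle(+1645): rpm ← 7917 +1645 = 9562
adjust_throttle(-100): rpm ← 9562 -100 = 9462
adjust_throttle(+1598): rpm ← 9462 +1598 = 11060
throttle_to(6120): rpm ← 6120
set_airspeed(66.07): V ← 66.07 m/s
adjust_throttle(-525): rpm ← 6120 -525 = 5595
final state: V = 66.07 m/s, rpm = 5595 → n = rpm/60 = 93.250000 rev/s
J = V / (n·D) = 66.07 / (93.250000 × 1.479) = 0.479057
regime bands: climb J<0.2620 | cruise [0.2620, 0.5240) | windmill J≥0.5240
J = 0.4791 → cruise

J = 0.4791, regime = cruise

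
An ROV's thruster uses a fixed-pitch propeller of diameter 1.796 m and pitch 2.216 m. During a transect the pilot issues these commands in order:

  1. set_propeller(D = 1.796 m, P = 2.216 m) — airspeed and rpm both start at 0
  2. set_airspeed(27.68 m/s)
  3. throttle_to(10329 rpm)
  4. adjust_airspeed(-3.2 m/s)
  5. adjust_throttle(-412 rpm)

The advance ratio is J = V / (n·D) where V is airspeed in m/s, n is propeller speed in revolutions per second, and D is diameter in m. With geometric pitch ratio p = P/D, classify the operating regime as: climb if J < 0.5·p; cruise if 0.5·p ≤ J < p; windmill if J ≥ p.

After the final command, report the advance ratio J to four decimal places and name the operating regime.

set_propeller: D = 1.796 m, P = 2.216 m (p = P/D = 1.233853); state ← (V=0, rpm=0)
set_airspeed(27.68): V ← 27.68 m/s
throttle_to(10329): rpm ← 10329
adjust_airspeed(-3.2): V ← 27.68 -3.2 = 24.48 m/s
adjust_throttle(-412): rpm ← 10329 -412 = 9917
final state: V = 24.48 m/s, rpm = 9917 → n = rpm/60 = 165.283333 rev/s
J = V / (n·D) = 24.48 / (165.283333 × 1.796) = 0.082466
regime bands: climb J<0.6169 | cruise [0.6169, 1.2339) | windmill J≥1.2339
J = 0.0825 → climb

J = 0.0825, regime = climb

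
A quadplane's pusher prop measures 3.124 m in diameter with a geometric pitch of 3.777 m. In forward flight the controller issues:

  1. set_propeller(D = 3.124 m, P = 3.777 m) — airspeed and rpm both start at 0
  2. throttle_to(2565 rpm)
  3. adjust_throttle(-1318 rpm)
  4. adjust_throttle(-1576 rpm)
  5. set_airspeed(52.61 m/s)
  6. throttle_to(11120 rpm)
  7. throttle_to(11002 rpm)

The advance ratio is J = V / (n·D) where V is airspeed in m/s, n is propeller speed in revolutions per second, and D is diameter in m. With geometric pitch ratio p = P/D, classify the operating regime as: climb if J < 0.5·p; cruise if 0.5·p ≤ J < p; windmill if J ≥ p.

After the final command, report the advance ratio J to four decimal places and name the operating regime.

J = 0.0918, regime = climb

set_propeller: D = 3.124 m, P = 3.777 m (p = P/D = 1.209027); state ← (V=0, rpm=0)
throttle_to(2565): rpm ← 2565
adjust_throttle(-1318): rpm ← 2565 -1318 = 1247
adjust_throttle(-1576): rpm ← 1247 -1576 = -329
set_airspeed(52.61): V ← 52.61 m/s
throttle_to(11120): rpm ← 11120
throttle_to(11002): rpm ← 11002
final state: V = 52.61 m/s, rpm = 11002 → n = rpm/60 = 183.366667 rev/s
J = V / (n·D) = 52.61 / (183.366667 × 3.124) = 0.091841
regime bands: climb J<0.6045 | cruise [0.6045, 1.2090) | windmill J≥1.2090
J = 0.0918 → climb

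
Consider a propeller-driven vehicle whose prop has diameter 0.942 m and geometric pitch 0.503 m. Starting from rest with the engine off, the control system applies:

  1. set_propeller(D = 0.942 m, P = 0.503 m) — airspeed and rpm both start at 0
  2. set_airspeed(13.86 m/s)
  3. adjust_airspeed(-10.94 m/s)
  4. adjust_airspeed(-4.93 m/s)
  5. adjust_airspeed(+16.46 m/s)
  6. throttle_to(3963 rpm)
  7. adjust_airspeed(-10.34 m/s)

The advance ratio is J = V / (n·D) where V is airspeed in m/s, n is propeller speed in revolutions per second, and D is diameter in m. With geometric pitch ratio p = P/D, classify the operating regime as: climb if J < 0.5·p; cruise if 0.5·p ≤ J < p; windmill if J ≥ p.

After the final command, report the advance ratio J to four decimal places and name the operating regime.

set_propeller: D = 0.942 m, P = 0.503 m (p = P/D = 0.533970); state ← (V=0, rpm=0)
set_airspeed(13.86): V ← 13.86 m/s
adjust_airspeed(-10.94): V ← 13.86 -10.94 = 2.92 m/s
adjust_airspeed(-4.93): V ← 2.92 -4.93 = -2.01 m/s
adjust_airspeed(+16.46): V ← -2.01 +16.46 = 14.45 m/s
throttle_to(3963): rpm ← 3963
adjust_airspeed(-10.34): V ← 14.45 -10.34 = 4.11 m/s
final state: V = 4.11 m/s, rpm = 3963 → n = rpm/60 = 66.050000 rev/s
J = V / (n·D) = 4.11 / (66.050000 × 0.942) = 0.066057
regime bands: climb J<0.2670 | cruise [0.2670, 0.5340) | windmill J≥0.5340
J = 0.0661 → climb

J = 0.0661, regime = climb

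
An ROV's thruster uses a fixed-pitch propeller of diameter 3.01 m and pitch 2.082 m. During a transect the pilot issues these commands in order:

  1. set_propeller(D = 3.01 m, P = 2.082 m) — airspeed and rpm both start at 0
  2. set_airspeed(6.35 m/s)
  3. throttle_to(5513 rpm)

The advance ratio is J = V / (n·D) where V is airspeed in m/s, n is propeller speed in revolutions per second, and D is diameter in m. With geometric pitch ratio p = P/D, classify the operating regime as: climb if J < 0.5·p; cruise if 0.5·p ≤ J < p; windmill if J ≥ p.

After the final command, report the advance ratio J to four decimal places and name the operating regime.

J = 0.0230, regime = climb

set_propeller: D = 3.01 m, P = 2.082 m (p = P/D = 0.691694); state ← (V=0, rpm=0)
set_airspeed(6.35): V ← 6.35 m/s
throttle_to(5513): rpm ← 5513
final state: V = 6.35 m/s, rpm = 5513 → n = rpm/60 = 91.883333 rev/s
J = V / (n·D) = 6.35 / (91.883333 × 3.01) = 0.022960
regime bands: climb J<0.3458 | cruise [0.3458, 0.6917) | windmill J≥0.6917
J = 0.0230 → climb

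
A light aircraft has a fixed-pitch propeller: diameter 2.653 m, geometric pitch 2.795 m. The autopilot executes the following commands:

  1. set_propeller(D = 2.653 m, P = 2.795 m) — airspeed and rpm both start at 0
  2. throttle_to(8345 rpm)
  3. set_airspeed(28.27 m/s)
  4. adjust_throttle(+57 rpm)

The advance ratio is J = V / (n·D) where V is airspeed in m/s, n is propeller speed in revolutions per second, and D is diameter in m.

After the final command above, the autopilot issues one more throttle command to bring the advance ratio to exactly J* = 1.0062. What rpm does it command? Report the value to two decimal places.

rpm = 635.41

set_propeller: D = 2.653 m, P = 2.795 m (p = P/D = 1.053524); state ← (V=0, rpm=0)
throttle_to(8345): rpm ← 8345
set_airspeed(28.27): V ← 28.27 m/s
adjust_throttle(+57): rpm ← 8345 +57 = 8402
final state: V = 28.27 m/s, rpm = 8402 → n = rpm/60 = 140.033333 rev/s
target J* = 1.0062; solve J* = V/(n·D) for n: n = V/(J*·D) = 28.27/(1.0062 × 2.653) = 10.590202 rev/s
rpm = 60·n = 635.412122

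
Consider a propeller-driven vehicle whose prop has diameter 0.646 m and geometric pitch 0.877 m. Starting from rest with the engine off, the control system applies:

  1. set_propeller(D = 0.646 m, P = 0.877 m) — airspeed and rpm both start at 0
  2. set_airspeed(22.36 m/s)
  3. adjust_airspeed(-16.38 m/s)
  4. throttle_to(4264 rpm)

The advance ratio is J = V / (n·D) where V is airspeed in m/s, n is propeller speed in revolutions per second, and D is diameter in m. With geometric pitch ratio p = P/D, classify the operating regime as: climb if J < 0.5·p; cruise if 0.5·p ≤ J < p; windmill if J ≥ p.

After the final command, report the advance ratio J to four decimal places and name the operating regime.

set_propeller: D = 0.646 m, P = 0.877 m (p = P/D = 1.357585); state ← (V=0, rpm=0)
set_airspeed(22.36): V ← 22.36 m/s
adjust_airspeed(-16.38): V ← 22.36 -16.38 = 5.98 m/s
throttle_to(4264): rpm ← 4264
final state: V = 5.98 m/s, rpm = 4264 → n = rpm/60 = 71.066667 rev/s
J = V / (n·D) = 5.98 / (71.066667 × 0.646) = 0.130257
regime bands: climb J<0.6788 | cruise [0.6788, 1.3576) | windmill J≥1.3576
J = 0.1303 → climb

J = 0.1303, regime = climb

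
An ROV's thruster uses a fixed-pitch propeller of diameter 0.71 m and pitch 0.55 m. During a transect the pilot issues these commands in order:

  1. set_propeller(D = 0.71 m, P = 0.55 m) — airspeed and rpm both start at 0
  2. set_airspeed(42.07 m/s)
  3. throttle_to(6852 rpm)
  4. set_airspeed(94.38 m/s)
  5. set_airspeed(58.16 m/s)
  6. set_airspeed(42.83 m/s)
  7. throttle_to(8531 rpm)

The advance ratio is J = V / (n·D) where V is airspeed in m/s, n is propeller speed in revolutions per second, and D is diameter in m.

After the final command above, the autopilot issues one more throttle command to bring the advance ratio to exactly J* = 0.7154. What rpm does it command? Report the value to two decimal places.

set_propeller: D = 0.71 m, P = 0.55 m (p = P/D = 0.774648); state ← (V=0, rpm=0)
set_airspeed(42.07): V ← 42.07 m/s
throttle_to(6852): rpm ← 6852
set_airspeed(94.38): V ← 94.38 m/s
set_airspeed(58.16): V ← 58.16 m/s
set_airspeed(42.83): V ← 42.83 m/s
throttle_to(8531): rpm ← 8531
final state: V = 42.83 m/s, rpm = 8531 → n = rpm/60 = 142.183333 rev/s
target J* = 0.7154; solve J* = V/(n·D) for n: n = V/(J*·D) = 42.83/(0.7154 × 0.71) = 84.321979 rev/s
rpm = 60·n = 5059.318730

rpm = 5059.32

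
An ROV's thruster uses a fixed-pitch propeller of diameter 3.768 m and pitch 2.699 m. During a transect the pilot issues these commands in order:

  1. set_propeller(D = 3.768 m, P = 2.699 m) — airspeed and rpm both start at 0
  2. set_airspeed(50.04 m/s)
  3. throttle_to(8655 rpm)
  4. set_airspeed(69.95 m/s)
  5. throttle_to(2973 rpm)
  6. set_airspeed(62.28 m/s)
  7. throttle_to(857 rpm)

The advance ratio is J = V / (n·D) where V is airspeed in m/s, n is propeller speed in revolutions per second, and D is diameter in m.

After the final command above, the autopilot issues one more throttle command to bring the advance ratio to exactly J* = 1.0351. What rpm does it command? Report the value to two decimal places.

set_propeller: D = 3.768 m, P = 2.699 m (p = P/D = 0.716295); state ← (V=0, rpm=0)
set_airspeed(50.04): V ← 50.04 m/s
throttle_to(8655): rpm ← 8655
set_airspeed(69.95): V ← 69.95 m/s
throttle_to(2973): rpm ← 2973
set_airspeed(62.28): V ← 62.28 m/s
throttle_to(857): rpm ← 857
final state: V = 62.28 m/s, rpm = 857 → n = rpm/60 = 14.283333 rev/s
target J* = 1.0351; solve J* = V/(n·D) for n: n = V/(J*·D) = 62.28/(1.0351 × 3.768) = 15.968179 rev/s
rpm = 60·n = 958.090760

rpm = 958.09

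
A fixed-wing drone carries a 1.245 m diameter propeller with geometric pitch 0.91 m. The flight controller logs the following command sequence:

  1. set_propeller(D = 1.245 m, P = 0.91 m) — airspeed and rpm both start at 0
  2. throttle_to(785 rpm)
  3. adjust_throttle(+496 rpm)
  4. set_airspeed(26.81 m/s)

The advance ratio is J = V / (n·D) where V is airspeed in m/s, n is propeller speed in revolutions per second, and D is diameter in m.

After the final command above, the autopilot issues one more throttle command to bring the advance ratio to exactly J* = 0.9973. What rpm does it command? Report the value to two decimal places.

set_propeller: D = 1.245 m, P = 0.91 m (p = P/D = 0.730924); state ← (V=0, rpm=0)
throttle_to(785): rpm ← 785
adjust_throttle(+496): rpm ← 785 +496 = 1281
set_airspeed(26.81): V ← 26.81 m/s
final state: V = 26.81 m/s, rpm = 1281 → n = rpm/60 = 21.350000 rev/s
target J* = 0.9973; solve J* = V/(n·D) for n: n = V/(J*·D) = 26.81/(0.9973 × 1.245) = 21.592436 rev/s
rpm = 60·n = 1295.546167

rpm = 1295.55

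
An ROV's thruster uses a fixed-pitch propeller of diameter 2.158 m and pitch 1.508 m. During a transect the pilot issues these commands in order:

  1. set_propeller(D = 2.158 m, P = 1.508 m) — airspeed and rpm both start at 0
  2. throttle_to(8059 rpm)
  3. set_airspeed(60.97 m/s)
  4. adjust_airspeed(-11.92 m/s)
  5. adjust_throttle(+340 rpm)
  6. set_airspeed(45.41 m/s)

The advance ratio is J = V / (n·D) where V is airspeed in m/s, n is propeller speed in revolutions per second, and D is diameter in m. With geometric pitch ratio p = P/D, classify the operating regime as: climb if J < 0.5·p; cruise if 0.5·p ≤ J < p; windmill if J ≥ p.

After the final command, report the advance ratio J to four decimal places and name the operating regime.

J = 0.1503, regime = climb

set_propeller: D = 2.158 m, P = 1.508 m (p = P/D = 0.698795); state ← (V=0, rpm=0)
throttle_to(8059): rpm ← 8059
set_airspeed(60.97): V ← 60.97 m/s
adjust_airspeed(-11.92): V ← 60.97 -11.92 = 49.05 m/s
adjust_throttle(+340): rpm ← 8059 +340 = 8399
set_airspeed(45.41): V ← 45.41 m/s
final state: V = 45.41 m/s, rpm = 8399 → n = rpm/60 = 139.983333 rev/s
J = V / (n·D) = 45.41 / (139.983333 × 2.158) = 0.150322
regime bands: climb J<0.3494 | cruise [0.3494, 0.6988) | windmill J≥0.6988
J = 0.1503 → climb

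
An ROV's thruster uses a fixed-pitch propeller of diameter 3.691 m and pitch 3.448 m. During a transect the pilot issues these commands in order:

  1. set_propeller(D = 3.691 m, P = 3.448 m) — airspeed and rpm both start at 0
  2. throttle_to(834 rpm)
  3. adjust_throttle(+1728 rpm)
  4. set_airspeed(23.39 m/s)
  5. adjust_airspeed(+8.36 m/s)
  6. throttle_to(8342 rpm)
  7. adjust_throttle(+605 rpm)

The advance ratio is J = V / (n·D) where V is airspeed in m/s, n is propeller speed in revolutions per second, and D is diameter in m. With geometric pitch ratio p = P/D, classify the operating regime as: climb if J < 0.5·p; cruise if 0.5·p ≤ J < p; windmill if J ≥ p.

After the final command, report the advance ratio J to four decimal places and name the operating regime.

J = 0.0577, regime = climb

set_propeller: D = 3.691 m, P = 3.448 m (p = P/D = 0.934164); state ← (V=0, rpm=0)
throttle_to(834): rpm ← 834
adjust_throttle(+1728): rpm ← 834 +1728 = 2562
set_airspeed(23.39): V ← 23.39 m/s
adjust_airspeed(+8.36): V ← 23.39 +8.36 = 31.75 m/s
throttle_to(8342): rpm ← 8342
adjust_throttle(+605): rpm ← 8342 +605 = 8947
final state: V = 31.75 m/s, rpm = 8947 → n = rpm/60 = 149.116667 rev/s
J = V / (n·D) = 31.75 / (149.116667 × 3.691) = 0.057686
regime bands: climb J<0.4671 | cruise [0.4671, 0.9342) | windmill J≥0.9342
J = 0.0577 → climb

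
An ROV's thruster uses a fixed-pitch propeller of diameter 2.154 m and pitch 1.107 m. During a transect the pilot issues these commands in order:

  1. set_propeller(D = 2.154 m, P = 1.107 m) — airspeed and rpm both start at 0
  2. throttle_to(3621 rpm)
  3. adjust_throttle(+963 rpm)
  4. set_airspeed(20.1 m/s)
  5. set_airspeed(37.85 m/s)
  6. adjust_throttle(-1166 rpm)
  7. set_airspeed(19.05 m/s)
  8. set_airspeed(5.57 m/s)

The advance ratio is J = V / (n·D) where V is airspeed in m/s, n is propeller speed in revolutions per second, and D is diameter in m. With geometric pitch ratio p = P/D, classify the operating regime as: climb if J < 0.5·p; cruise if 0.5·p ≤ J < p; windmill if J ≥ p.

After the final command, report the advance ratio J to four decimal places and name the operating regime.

J = 0.0454, regime = climb

set_propeller: D = 2.154 m, P = 1.107 m (p = P/D = 0.513928); state ← (V=0, rpm=0)
throttle_to(3621): rpm ← 3621
adjust_throttle(+963): rpm ← 3621 +963 = 4584
set_airspeed(20.1): V ← 20.1 m/s
set_airspeed(37.85): V ← 37.85 m/s
adjust_throttle(-1166): rpm ← 4584 -1166 = 3418
set_airspeed(19.05): V ← 19.05 m/s
set_airspeed(5.57): V ← 5.57 m/s
final state: V = 5.57 m/s, rpm = 3418 → n = rpm/60 = 56.966667 rev/s
J = V / (n·D) = 5.57 / (56.966667 × 2.154) = 0.045393
regime bands: climb J<0.2570 | cruise [0.2570, 0.5139) | windmill J≥0.5139
J = 0.0454 → climb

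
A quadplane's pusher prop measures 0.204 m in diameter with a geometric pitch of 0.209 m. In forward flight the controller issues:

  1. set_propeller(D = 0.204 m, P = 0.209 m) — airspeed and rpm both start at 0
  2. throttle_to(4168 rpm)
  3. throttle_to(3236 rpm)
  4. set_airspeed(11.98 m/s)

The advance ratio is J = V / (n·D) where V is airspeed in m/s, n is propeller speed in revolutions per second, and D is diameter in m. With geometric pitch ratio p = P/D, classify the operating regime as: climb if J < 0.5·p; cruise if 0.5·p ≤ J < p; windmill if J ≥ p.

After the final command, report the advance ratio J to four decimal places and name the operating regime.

J = 1.0889, regime = windmill

set_propeller: D = 0.204 m, P = 0.209 m (p = P/D = 1.024510); state ← (V=0, rpm=0)
throttle_to(4168): rpm ← 4168
throttle_to(3236): rpm ← 3236
set_airspeed(11.98): V ← 11.98 m/s
final state: V = 11.98 m/s, rpm = 3236 → n = rpm/60 = 53.933333 rev/s
J = V / (n·D) = 11.98 / (53.933333 × 0.204) = 1.088853
regime bands: climb J<0.5123 | cruise [0.5123, 1.0245) | windmill J≥1.0245
J = 1.0889 → windmill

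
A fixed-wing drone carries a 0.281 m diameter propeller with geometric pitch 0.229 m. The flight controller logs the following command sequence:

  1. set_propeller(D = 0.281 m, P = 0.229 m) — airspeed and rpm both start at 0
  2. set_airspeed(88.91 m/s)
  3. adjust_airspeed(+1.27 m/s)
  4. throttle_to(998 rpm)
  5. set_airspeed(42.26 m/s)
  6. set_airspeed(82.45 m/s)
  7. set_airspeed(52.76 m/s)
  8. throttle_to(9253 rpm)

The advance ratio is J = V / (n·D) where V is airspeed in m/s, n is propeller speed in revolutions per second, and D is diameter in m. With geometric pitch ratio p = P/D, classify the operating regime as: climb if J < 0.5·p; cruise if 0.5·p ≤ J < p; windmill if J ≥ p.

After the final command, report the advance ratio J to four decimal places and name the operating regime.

set_propeller: D = 0.281 m, P = 0.229 m (p = P/D = 0.814947); state ← (V=0, rpm=0)
set_airspeed(88.91): V ← 88.91 m/s
adjust_airspeed(+1.27): V ← 88.91 +1.27 = 90.18 m/s
throttle_to(998): rpm ← 998
set_airspeed(42.26): V ← 42.26 m/s
set_airspeed(82.45): V ← 82.45 m/s
set_airspeed(52.76): V ← 52.76 m/s
throttle_to(9253): rpm ← 9253
final state: V = 52.76 m/s, rpm = 9253 → n = rpm/60 = 154.216667 rev/s
J = V / (n·D) = 52.76 / (154.216667 × 0.281) = 1.217495
regime bands: climb J<0.4075 | cruise [0.4075, 0.8149) | windmill J≥0.8149
J = 1.2175 → windmill

J = 1.2175, regime = windmill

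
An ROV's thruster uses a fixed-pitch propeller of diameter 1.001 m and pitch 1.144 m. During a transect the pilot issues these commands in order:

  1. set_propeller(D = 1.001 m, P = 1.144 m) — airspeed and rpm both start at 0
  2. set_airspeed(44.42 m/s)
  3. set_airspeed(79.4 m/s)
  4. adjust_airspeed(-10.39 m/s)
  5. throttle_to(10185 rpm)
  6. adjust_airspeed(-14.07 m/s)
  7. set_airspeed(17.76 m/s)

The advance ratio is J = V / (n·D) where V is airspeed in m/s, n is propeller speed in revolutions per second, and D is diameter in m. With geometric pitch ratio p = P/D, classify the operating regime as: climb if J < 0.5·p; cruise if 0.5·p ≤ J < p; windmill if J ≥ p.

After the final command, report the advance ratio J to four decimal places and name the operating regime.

set_propeller: D = 1.001 m, P = 1.144 m (p = P/D = 1.142857); state ← (V=0, rpm=0)
set_airspeed(44.42): V ← 44.42 m/s
set_airspeed(79.4): V ← 79.4 m/s
adjust_airspeed(-10.39): V ← 79.4 -10.39 = 69.01 m/s
throttle_to(10185): rpm ← 10185
adjust_airspeed(-14.07): V ← 69.01 -14.07 = 54.94 m/s
set_airspeed(17.76): V ← 17.76 m/s
final state: V = 17.76 m/s, rpm = 10185 → n = rpm/60 = 169.750000 rev/s
J = V / (n·D) = 17.76 / (169.750000 × 1.001) = 0.104520
regime bands: climb J<0.5714 | cruise [0.5714, 1.1429) | windmill J≥1.1429
J = 0.1045 → climb

J = 0.1045, regime = climb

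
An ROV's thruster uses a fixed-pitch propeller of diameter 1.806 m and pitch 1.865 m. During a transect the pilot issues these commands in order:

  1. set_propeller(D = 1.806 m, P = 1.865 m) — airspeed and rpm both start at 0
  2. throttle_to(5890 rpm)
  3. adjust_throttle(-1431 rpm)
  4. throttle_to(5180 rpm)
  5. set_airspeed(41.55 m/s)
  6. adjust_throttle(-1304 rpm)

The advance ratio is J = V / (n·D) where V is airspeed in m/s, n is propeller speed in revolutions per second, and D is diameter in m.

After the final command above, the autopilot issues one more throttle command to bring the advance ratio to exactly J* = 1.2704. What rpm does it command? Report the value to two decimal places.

set_propeller: D = 1.806 m, P = 1.865 m (p = P/D = 1.032669); state ← (V=0, rpm=0)
throttle_to(5890): rpm ← 5890
adjust_throttle(-1431): rpm ← 5890 -1431 = 4459
throttle_to(5180): rpm ← 5180
set_airspeed(41.55): V ← 41.55 m/s
adjust_throttle(-1304): rpm ← 5180 -1304 = 3876
final state: V = 41.55 m/s, rpm = 3876 → n = rpm/60 = 64.600000 rev/s
target J* = 1.2704; solve J* = V/(n·D) for n: n = V/(J*·D) = 41.55/(1.2704 × 1.806) = 18.109764 rev/s
rpm = 60·n = 1086.585856

rpm = 1086.59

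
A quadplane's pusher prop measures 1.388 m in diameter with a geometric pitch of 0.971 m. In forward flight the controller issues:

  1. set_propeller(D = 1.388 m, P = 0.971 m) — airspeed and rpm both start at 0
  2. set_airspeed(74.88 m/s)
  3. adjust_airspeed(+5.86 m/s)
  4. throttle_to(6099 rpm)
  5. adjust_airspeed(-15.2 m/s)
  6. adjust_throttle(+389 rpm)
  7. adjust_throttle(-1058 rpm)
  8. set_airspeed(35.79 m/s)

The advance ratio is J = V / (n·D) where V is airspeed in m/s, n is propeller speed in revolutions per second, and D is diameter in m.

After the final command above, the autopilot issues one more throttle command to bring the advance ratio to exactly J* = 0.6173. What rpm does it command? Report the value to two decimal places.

rpm = 2506.27

set_propeller: D = 1.388 m, P = 0.971 m (p = P/D = 0.699568); state ← (V=0, rpm=0)
set_airspeed(74.88): V ← 74.88 m/s
adjust_airspeed(+5.86): V ← 74.88 +5.86 = 80.74 m/s
throttle_to(6099): rpm ← 6099
adjust_airspeed(-15.2): V ← 80.74 -15.2 = 65.54 m/s
adjust_throttle(+389): rpm ← 6099 +389 = 6488
adjust_throttle(-1058): rpm ← 6488 -1058 = 5430
set_airspeed(35.79): V ← 35.79 m/s
final state: V = 35.79 m/s, rpm = 5430 → n = rpm/60 = 90.500000 rev/s
target J* = 0.6173; solve J* = V/(n·D) for n: n = V/(J*·D) = 35.79/(0.6173 × 1.388) = 41.771104 rev/s
rpm = 60·n = 2506.266249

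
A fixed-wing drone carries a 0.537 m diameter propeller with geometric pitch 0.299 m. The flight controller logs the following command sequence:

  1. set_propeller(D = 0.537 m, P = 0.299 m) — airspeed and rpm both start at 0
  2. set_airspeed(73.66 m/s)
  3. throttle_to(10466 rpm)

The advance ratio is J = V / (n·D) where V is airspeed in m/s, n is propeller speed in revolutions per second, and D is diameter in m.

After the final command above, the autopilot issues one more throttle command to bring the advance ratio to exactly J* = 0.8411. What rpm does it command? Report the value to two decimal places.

rpm = 9785.00

set_propeller: D = 0.537 m, P = 0.299 m (p = P/D = 0.556797); state ← (V=0, rpm=0)
set_airspeed(73.66): V ← 73.66 m/s
throttle_to(10466): rpm ← 10466
final state: V = 73.66 m/s, rpm = 10466 → n = rpm/60 = 174.433333 rev/s
target J* = 0.8411; solve J* = V/(n·D) for n: n = V/(J*·D) = 73.66/(0.8411 × 0.537) = 163.083415 rev/s
rpm = 60·n = 9785.004872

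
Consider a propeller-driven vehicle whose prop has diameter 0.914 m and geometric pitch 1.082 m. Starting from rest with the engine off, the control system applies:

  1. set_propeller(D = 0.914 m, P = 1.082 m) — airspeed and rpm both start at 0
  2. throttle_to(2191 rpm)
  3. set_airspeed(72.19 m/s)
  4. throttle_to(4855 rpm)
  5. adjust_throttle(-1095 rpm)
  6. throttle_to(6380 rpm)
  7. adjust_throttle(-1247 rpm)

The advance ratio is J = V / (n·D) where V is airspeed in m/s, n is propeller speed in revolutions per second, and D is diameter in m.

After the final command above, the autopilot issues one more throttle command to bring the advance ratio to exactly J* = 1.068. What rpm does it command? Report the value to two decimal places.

set_propeller: D = 0.914 m, P = 1.082 m (p = P/D = 1.183807); state ← (V=0, rpm=0)
throttle_to(2191): rpm ← 2191
set_airspeed(72.19): V ← 72.19 m/s
throttle_to(4855): rpm ← 4855
adjust_throttle(-1095): rpm ← 4855 -1095 = 3760
throttle_to(6380): rpm ← 6380
adjust_throttle(-1247): rpm ← 6380 -1247 = 5133
final state: V = 72.19 m/s, rpm = 5133 → n = rpm/60 = 85.550000 rev/s
target J* = 1.068; solve J* = V/(n·D) for n: n = V/(J*·D) = 72.19/(1.068 × 0.914) = 73.953647 rev/s
rpm = 60·n = 4437.218794

rpm = 4437.22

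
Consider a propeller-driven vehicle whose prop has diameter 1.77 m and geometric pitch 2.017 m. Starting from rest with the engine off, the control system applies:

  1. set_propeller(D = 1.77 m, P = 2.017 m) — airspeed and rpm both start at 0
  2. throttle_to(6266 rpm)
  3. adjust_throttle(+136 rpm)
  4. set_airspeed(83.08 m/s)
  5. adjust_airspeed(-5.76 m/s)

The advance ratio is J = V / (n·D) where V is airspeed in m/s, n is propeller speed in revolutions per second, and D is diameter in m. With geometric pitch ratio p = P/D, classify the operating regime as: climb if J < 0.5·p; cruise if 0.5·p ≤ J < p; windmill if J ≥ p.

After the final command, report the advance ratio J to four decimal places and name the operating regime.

set_propeller: D = 1.77 m, P = 2.017 m (p = P/D = 1.139548); state ← (V=0, rpm=0)
throttle_to(6266): rpm ← 6266
adjust_throttle(+136): rpm ← 6266 +136 = 6402
set_airspeed(83.08): V ← 83.08 m/s
adjust_airspeed(-5.76): V ← 83.08 -5.76 = 77.32 m/s
final state: V = 77.32 m/s, rpm = 6402 → n = rpm/60 = 106.700000 rev/s
J = V / (n·D) = 77.32 / (106.700000 × 1.77) = 0.409406
regime bands: climb J<0.5698 | cruise [0.5698, 1.1395) | windmill J≥1.1395
J = 0.4094 → climb

J = 0.4094, regime = climb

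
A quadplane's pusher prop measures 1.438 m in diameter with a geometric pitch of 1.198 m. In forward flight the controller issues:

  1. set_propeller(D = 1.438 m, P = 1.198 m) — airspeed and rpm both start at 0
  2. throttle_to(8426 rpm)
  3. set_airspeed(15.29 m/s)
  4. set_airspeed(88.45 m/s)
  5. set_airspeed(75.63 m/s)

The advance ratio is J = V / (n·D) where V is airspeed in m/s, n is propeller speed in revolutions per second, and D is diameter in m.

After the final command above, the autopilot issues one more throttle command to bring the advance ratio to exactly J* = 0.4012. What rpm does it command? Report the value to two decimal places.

set_propeller: D = 1.438 m, P = 1.198 m (p = P/D = 0.833102); state ← (V=0, rpm=0)
throttle_to(8426): rpm ← 8426
set_airspeed(15.29): V ← 15.29 m/s
set_airspeed(88.45): V ← 88.45 m/s
set_airspeed(75.63): V ← 75.63 m/s
final state: V = 75.63 m/s, rpm = 8426 → n = rpm/60 = 140.433333 rev/s
target J* = 0.4012; solve J* = V/(n·D) for n: n = V/(J*·D) = 75.63/(0.4012 × 1.438) = 131.091427 rev/s
rpm = 60·n = 7865.485602

rpm = 7865.49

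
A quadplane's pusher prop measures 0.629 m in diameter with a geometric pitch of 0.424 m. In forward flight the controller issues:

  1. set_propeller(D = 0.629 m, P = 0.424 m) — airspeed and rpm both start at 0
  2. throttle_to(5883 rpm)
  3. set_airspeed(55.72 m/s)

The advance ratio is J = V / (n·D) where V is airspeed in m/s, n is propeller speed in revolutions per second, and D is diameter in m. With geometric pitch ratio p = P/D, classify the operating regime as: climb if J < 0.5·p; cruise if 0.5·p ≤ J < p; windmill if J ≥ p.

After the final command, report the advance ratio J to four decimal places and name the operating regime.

J = 0.9035, regime = windmill

set_propeller: D = 0.629 m, P = 0.424 m (p = P/D = 0.674086); state ← (V=0, rpm=0)
throttle_to(5883): rpm ← 5883
set_airspeed(55.72): V ← 55.72 m/s
final state: V = 55.72 m/s, rpm = 5883 → n = rpm/60 = 98.050000 rev/s
J = V / (n·D) = 55.72 / (98.050000 × 0.629) = 0.903468
regime bands: climb J<0.3370 | cruise [0.3370, 0.6741) | windmill J≥0.6741
J = 0.9035 → windmill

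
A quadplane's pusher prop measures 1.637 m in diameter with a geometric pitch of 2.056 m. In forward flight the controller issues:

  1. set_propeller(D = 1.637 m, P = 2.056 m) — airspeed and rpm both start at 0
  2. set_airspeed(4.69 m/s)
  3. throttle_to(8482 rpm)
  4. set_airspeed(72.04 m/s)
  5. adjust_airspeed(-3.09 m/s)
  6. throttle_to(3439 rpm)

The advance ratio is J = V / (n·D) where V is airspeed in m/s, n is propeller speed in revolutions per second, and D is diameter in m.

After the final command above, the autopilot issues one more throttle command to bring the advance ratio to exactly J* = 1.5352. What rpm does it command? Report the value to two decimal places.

set_propeller: D = 1.637 m, P = 2.056 m (p = P/D = 1.255956); state ← (V=0, rpm=0)
set_airspeed(4.69): V ← 4.69 m/s
throttle_to(8482): rpm ← 8482
set_airspeed(72.04): V ← 72.04 m/s
adjust_airspeed(-3.09): V ← 72.04 -3.09 = 68.95 m/s
throttle_to(3439): rpm ← 3439
final state: V = 68.95 m/s, rpm = 3439 → n = rpm/60 = 57.316667 rev/s
target J* = 1.5352; solve J* = V/(n·D) for n: n = V/(J*·D) = 68.95/(1.5352 × 1.637) = 27.435990 rev/s
rpm = 60·n = 1646.159375

rpm = 1646.16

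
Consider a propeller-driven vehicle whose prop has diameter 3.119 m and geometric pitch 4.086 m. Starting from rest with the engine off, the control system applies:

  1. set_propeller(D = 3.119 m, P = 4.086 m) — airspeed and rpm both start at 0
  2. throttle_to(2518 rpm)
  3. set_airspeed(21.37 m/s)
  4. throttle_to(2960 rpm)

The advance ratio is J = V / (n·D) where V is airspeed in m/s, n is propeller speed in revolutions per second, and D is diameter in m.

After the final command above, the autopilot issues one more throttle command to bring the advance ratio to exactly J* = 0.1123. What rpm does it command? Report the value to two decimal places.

rpm = 3660.67

set_propeller: D = 3.119 m, P = 4.086 m (p = P/D = 1.310035); state ← (V=0, rpm=0)
throttle_to(2518): rpm ← 2518
set_airspeed(21.37): V ← 21.37 m/s
throttle_to(2960): rpm ← 2960
final state: V = 21.37 m/s, rpm = 2960 → n = rpm/60 = 49.333333 rev/s
target J* = 0.1123; solve J* = V/(n·D) for n: n = V/(J*·D) = 21.37/(0.1123 × 3.119) = 61.011175 rev/s
rpm = 60·n = 3660.670518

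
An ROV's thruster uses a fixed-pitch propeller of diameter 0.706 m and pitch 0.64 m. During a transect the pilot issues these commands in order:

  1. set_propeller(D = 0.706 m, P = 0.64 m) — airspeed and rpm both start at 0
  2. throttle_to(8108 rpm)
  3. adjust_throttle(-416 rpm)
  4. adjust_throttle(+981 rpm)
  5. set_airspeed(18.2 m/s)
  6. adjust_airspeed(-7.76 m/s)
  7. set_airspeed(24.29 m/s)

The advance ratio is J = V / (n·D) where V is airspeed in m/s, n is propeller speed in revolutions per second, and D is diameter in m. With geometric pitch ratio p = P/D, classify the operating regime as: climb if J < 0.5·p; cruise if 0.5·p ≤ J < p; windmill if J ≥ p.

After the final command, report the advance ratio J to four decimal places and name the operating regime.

J = 0.2380, regime = climb

set_propeller: D = 0.706 m, P = 0.64 m (p = P/D = 0.906516); state ← (V=0, rpm=0)
throttle_to(8108): rpm ← 8108
adjust_throttle(-416): rpm ← 8108 -416 = 7692
adjust_throttle(+981): rpm ← 7692 +981 = 8673
set_airspeed(18.2): V ← 18.2 m/s
adjust_airspeed(-7.76): V ← 18.2 -7.76 = 10.44 m/s
set_airspeed(24.29): V ← 24.29 m/s
final state: V = 24.29 m/s, rpm = 8673 → n = rpm/60 = 144.550000 rev/s
J = V / (n·D) = 24.29 / (144.550000 × 0.706) = 0.238015
regime bands: climb J<0.4533 | cruise [0.4533, 0.9065) | windmill J≥0.9065
J = 0.2380 → climb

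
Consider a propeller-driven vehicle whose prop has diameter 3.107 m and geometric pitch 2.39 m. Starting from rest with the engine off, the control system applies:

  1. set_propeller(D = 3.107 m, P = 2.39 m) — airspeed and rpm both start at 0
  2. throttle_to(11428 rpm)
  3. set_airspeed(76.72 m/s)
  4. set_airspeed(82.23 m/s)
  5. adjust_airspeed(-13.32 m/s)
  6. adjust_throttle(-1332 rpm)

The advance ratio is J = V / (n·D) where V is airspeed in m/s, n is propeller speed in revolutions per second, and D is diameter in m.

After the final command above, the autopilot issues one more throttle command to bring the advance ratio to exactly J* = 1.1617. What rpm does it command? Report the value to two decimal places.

rpm = 1145.51

set_propeller: D = 3.107 m, P = 2.39 m (p = P/D = 0.769231); state ← (V=0, rpm=0)
throttle_to(11428): rpm ← 11428
set_airspeed(76.72): V ← 76.72 m/s
set_airspeed(82.23): V ← 82.23 m/s
adjust_airspeed(-13.32): V ← 82.23 -13.32 = 68.91 m/s
adjust_throttle(-1332): rpm ← 11428 -1332 = 10096
final state: V = 68.91 m/s, rpm = 10096 → n = rpm/60 = 168.266667 rev/s
target J* = 1.1617; solve J* = V/(n·D) for n: n = V/(J*·D) = 68.91/(1.1617 × 3.107) = 19.091806 rev/s
rpm = 60·n = 1145.508346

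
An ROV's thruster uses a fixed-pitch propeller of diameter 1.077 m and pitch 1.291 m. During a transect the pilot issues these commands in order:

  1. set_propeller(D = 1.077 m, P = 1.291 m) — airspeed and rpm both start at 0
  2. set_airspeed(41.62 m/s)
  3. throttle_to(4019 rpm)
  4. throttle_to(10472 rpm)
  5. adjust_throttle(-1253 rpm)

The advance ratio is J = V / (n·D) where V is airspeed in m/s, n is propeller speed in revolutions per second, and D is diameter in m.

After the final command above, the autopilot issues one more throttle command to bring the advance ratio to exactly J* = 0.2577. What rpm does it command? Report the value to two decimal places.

rpm = 8997.53

set_propeller: D = 1.077 m, P = 1.291 m (p = P/D = 1.198700); state ← (V=0, rpm=0)
set_airspeed(41.62): V ← 41.62 m/s
throttle_to(4019): rpm ← 4019
throttle_to(10472): rpm ← 10472
adjust_throttle(-1253): rpm ← 10472 -1253 = 9219
final state: V = 41.62 m/s, rpm = 9219 → n = rpm/60 = 153.650000 rev/s
target J* = 0.2577; solve J* = V/(n·D) for n: n = V/(J*·D) = 41.62/(0.2577 × 1.077) = 149.958799 rev/s
rpm = 60·n = 8997.527950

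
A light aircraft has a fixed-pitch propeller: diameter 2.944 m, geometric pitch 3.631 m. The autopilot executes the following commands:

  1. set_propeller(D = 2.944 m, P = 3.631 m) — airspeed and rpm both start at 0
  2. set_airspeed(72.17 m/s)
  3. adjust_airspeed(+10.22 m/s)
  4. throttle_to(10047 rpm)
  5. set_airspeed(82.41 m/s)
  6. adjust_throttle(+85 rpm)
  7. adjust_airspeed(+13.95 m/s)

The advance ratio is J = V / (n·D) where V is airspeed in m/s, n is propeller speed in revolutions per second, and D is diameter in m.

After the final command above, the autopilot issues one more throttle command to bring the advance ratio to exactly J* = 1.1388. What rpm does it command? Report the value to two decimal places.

set_propeller: D = 2.944 m, P = 3.631 m (p = P/D = 1.233356); state ← (V=0, rpm=0)
set_airspeed(72.17): V ← 72.17 m/s
adjust_airspeed(+10.22): V ← 72.17 +10.22 = 82.39 m/s
throttle_to(10047): rpm ← 10047
set_airspeed(82.41): V ← 82.41 m/s
adjust_throttle(+85): rpm ← 10047 +85 = 10132
adjust_airspeed(+13.95): V ← 82.41 +13.95 = 96.36 m/s
final state: V = 96.36 m/s, rpm = 10132 → n = rpm/60 = 168.866667 rev/s
target J* = 1.1388; solve J* = V/(n·D) for n: n = V/(J*·D) = 96.36/(1.1388 × 2.944) = 28.741639 rev/s
rpm = 60·n = 1724.498328

rpm = 1724.50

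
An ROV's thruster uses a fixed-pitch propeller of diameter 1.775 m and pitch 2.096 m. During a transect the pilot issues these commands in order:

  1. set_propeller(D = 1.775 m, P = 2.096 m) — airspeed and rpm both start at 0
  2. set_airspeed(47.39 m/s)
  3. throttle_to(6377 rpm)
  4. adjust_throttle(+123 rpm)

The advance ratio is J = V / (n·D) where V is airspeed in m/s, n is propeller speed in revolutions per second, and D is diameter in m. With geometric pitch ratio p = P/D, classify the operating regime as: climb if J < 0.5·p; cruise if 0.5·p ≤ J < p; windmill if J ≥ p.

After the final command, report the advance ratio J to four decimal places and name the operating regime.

set_propeller: D = 1.775 m, P = 2.096 m (p = P/D = 1.180845); state ← (V=0, rpm=0)
set_airspeed(47.39): V ← 47.39 m/s
throttle_to(6377): rpm ← 6377
adjust_throttle(+123): rpm ← 6377 +123 = 6500
final state: V = 47.39 m/s, rpm = 6500 → n = rpm/60 = 108.333333 rev/s
J = V / (n·D) = 47.39 / (108.333333 × 1.775) = 0.246449
regime bands: climb J<0.5904 | cruise [0.5904, 1.1808) | windmill J≥1.1808
J = 0.2464 → climb

J = 0.2464, regime = climb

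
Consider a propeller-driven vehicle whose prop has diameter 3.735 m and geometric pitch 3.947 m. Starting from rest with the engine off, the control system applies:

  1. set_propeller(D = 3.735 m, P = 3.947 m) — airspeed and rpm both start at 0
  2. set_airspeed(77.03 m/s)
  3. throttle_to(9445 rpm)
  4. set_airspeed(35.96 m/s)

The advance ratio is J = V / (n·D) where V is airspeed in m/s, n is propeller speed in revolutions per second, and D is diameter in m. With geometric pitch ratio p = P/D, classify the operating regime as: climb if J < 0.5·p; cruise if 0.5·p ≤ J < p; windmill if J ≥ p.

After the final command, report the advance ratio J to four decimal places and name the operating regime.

set_propeller: D = 3.735 m, P = 3.947 m (p = P/D = 1.056760); state ← (V=0, rpm=0)
set_airspeed(77.03): V ← 77.03 m/s
throttle_to(9445): rpm ← 9445
set_airspeed(35.96): V ← 35.96 m/s
final state: V = 35.96 m/s, rpm = 9445 → n = rpm/60 = 157.416667 rev/s
J = V / (n·D) = 35.96 / (157.416667 × 3.735) = 0.061162
regime bands: climb J<0.5284 | cruise [0.5284, 1.0568) | windmill J≥1.0568
J = 0.0612 → climb

J = 0.0612, regime = climb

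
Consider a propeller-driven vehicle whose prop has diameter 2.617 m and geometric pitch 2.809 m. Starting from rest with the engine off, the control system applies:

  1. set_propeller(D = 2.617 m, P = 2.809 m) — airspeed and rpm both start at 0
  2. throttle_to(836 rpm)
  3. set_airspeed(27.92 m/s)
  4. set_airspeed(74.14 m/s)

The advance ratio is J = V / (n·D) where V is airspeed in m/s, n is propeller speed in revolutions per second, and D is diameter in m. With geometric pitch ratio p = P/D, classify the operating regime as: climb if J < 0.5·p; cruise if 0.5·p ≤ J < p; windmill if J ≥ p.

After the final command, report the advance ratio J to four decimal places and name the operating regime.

J = 2.0333, regime = windmill

set_propeller: D = 2.617 m, P = 2.809 m (p = P/D = 1.073366); state ← (V=0, rpm=0)
throttle_to(836): rpm ← 836
set_airspeed(27.92): V ← 27.92 m/s
set_airspeed(74.14): V ← 74.14 m/s
final state: V = 74.14 m/s, rpm = 836 → n = rpm/60 = 13.933333 rev/s
J = V / (n·D) = 74.14 / (13.933333 × 2.617) = 2.033264
regime bands: climb J<0.5367 | cruise [0.5367, 1.0734) | windmill J≥1.0734
J = 2.0333 → windmill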